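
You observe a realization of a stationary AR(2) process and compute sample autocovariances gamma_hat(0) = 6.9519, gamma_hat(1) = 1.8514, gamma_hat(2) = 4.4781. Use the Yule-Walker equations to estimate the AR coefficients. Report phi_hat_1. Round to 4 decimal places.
\hat\phi_{1} = 0.1020

The Yule-Walker equations for an AR(p) process read, in matrix form,
  Gamma_p phi = r_p,   with   (Gamma_p)_{ij} = gamma(|i - j|),
                       (r_p)_i = gamma(i),   i,j = 1..p.
Substitute the sample gammas (Toeplitz matrix and right-hand side of size 2):
  Gamma_p = [[6.9519, 1.8514], [1.8514, 6.9519]]
  r_p     = [1.8514, 4.4781]
Written out:
  6.9519 phi_1 + 1.8514 phi_2 = 1.8514
  1.8514 phi_1 + 6.9519 phi_2 = 4.4781
Solve by Cramer's rule:
  det = gamma(0)^2 - gamma(1)^2 = (6.9519)^2 - (1.8514)^2 = 48.32891361 - 3.42768196 = 44.90123165
  phi_hat_1 = [gamma(1) gamma(0) - gamma(1) gamma(2)] / det = [(1.8514)(6.9519) - (1.8514)(4.4781)] / 44.90123165 = 4.57999332 / 44.90123165 = 0.102
  phi_hat_2 = [gamma(0) gamma(2) - gamma(1)^2] / det = [(6.9519)(4.4781) - (1.8514)^2] / 44.90123165 = 27.70362143 / 44.90123165 = 0.617
So phi_hat = [0.1020, 0.6170].
Therefore phi_hat_1 = 0.1020.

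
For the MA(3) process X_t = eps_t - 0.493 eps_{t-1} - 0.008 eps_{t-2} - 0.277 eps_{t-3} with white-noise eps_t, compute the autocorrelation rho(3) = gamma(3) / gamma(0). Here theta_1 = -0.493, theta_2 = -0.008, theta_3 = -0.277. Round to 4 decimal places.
\rho(3) = -0.2099

For an MA(q) process with theta_0 = 1, the autocovariance is
  gamma(k) = sigma^2 * sum_{i=0..q-k} theta_i * theta_{i+k},
and rho(k) = gamma(k) / gamma(0). Sigma^2 cancels.
  numerator   = (1)*(-0.277) = -0.277.
  denominator = (1)^2 + (-0.493)^2 + (-0.008)^2 + (-0.277)^2 = 1.319842.
  rho(3) = -0.277 / 1.319842 = -0.2099.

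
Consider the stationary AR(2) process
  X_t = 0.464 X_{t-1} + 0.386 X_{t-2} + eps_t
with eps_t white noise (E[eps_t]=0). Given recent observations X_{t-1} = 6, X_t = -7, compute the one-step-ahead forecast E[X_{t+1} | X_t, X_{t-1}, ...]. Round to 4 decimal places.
E[X_{t+1} \mid \mathcal F_t] = -0.9320

For an AR(p) model X_t = c + sum_i phi_i X_{t-i} + eps_t, the
one-step-ahead conditional mean is
  E[X_{t+1} | X_t, ...] = c + sum_i phi_i X_{t+1-i}.
Substitute known values:
  E[X_{t+1} | ...] = (0.464) * (-7) + (0.386) * (6)
                   = -0.9320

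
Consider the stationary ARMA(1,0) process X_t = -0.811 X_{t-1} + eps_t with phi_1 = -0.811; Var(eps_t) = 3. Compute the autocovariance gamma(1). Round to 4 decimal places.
\gamma(1) = -7.1082

Multiply the model equation by X_{t-k} and take expectations. With theta_0 = psi_0 = 1 and psi_j the MA(infinity) weights, this gives
  gamma(k) - sum_i phi_i gamma(k-i) = c_k,
  c_k = sigma^2 * sum_{j=k..q} theta_j psi_{j-k}   (c_k = 0 for k > q),
using gamma(-m) = gamma(m).
Pure AR (q = 0): c_0 = sigma^2 = 3, c_k = 0 for k >= 1.
Equations for k = 0 and k = 1 (AR order 1):
  gamma(0) = phi_1 gamma(1) + c_0
  gamma(1) = phi_1 gamma(0) + c_1
Substituting the second into the first: gamma(0) (1 - phi_1^2) = c_0 + phi_1 c_1, so
  gamma(0) = c_0 / (1 - phi_1^2) = 3 / (1 - (-0.811)^2) = 3 / 0.342279 = 8.76478.
  gamma(1) = phi_1 gamma(0) = (-0.811)(8.76478) = -7.108236.
Therefore gamma(1) = -7.1082 (to 4 decimal places).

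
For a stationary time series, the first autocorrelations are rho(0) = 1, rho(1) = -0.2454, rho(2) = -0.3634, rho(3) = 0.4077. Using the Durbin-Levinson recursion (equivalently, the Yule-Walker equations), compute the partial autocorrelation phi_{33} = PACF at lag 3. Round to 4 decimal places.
\phi_{33} = 0.2240

The PACF at lag k is phi_{kk}, the last component of the solution
to the Yule-Walker system G_k phi = r_k where
  (G_k)_{ij} = rho(|i - j|), (r_k)_i = rho(i), i,j = 1..k.
Equivalently, Durbin-Levinson gives phi_{kk} iteratively:
  phi_{11} = rho(1)
  phi_{kk} = [rho(k) - sum_{j=1..k-1} phi_{k-1,j} rho(k-j)]
            / [1 - sum_{j=1..k-1} phi_{k-1,j} rho(j)],
  phi_{k,j} = phi_{k-1,j} - phi_{kk} phi_{k-1,k-j},  j = 1..k-1.
Step k = 1:
  phi_11 = rho(1) = -0.2454.
Step k = 2:
  phi_22 = [rho(2) - phi_11 rho(1)] / [1 - phi_11 rho(1)] = [-0.3634 - (-0.2454)(-0.2454)] / [1 - (-0.2454)(-0.2454)]
         = -0.42362116 / 0.93977884 = -0.450767.
  Update: phi_21 = phi_11 - phi_22 phi_11 = -0.2454 - (-0.450767)(-0.2454) = -0.356018.
Step k = 3:
  phi_33 = [rho(3) - phi_21 rho(2) - phi_22 rho(1)] / [1 - phi_21 rho(1) - phi_22 rho(2)]
    numerator   = 0.4077 - (-0.356018)(-0.3634) - (-0.450767)(-0.2454) = 0.1677048
    denominator = 1 - (-0.356018)(-0.2454) - (-0.450767)(-0.3634) = 0.74882446
  phi_33 = 0.1677048 / 0.74882446 = 0.224.
Therefore phi_{33} = 0.2240.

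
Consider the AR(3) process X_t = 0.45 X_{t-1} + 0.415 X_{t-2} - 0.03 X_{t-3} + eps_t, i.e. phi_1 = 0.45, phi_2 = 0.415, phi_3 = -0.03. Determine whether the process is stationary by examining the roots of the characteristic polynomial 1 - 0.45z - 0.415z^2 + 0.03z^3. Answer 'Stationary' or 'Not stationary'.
\text{Stationary}

The AR(p) characteristic polynomial is P(z) = 1 - 0.45z - 0.415z^2 + 0.03z^3.
Stationarity requires all roots to lie outside the unit circle, i.e. |z| > 1 for every root.
Degree 3: look for a simple real root z0 first, then factor out (1 - z/z0) and solve the remaining quadratic.
Testing z0 = -2: P(-2) = 1 + (-0.45)(-2) + (-0.415)(-2)^2 + (0.03)(-2)^3
  = 1 + (0.9) + (-1.66) + (-0.24) = 0.  So z_0 = -2 is a root, |z_0| = 2.
Divide out the factor (1 + 0.5 z) = (1 - z/z0) (since 1/z0 = -0.5):
  P(z) = (1 + 0.5 z)(1 + (-0.95) z + (0.06) z^2)
  [check: z-coef -0.95 - (-0.5) = -0.45; z^2-coef 0.06 - (-0.5)(-0.95) = -0.415; z^3-coef -(-0.5)(0.06) = 0.03.]
Remaining roots from the quadratic factor 1 + (-0.95) z + (0.06) z^2:
  Set 1 + (-0.95) z + (0.06) z^2 = 0, i.e. a z^2 + b z + c = 0 with a = 0.06, b = -0.95, c = 1.
  Discriminant D = b^2 - 4ac = (-0.95)^2 - 4*(0.06)*1 = 0.9025 - (0.24) = 0.6625.
  D >= 0, so the roots are real: z = (-b +/- sqrt(D)) / (2a) = (0.95 +/- 0.813941) / (0.12).
    z_1 = (0.95 + 0.813941) / (0.12) = 14.6995,   |z_1| = 14.6995.
    z_2 = (0.95 - 0.813941) / (0.12) = 1.1338,   |z_2| = 1.1338.
Moduli of all roots: 2.0000, 14.6995, 1.1338.
All moduli strictly greater than 1? Yes.
Verdict: Stationary.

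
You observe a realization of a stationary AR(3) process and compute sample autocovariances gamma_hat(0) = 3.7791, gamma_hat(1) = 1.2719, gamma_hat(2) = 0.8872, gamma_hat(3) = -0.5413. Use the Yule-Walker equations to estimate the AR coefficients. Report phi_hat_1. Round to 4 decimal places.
\hat\phi_{1} = 0.3310

The Yule-Walker equations for an AR(p) process read, in matrix form,
  Gamma_p phi = r_p,   with   (Gamma_p)_{ij} = gamma(|i - j|),
                       (r_p)_i = gamma(i),   i,j = 1..p.
Substitute the sample gammas (Toeplitz matrix and right-hand side of size 3):
  Gamma_p = [[3.7791, 1.2719, 0.8872], [1.2719, 3.7791, 1.2719], [0.8872, 1.2719, 3.7791]]
  r_p     = [1.2719, 0.8872, -0.5413]
Written out (R1..R3):
  (R1) 3.7791 phi_1 + 1.2719 phi_2 + 0.8872 phi_3 = 1.2719
  (R2) 1.2719 phi_1 + 3.7791 phi_2 + 1.2719 phi_3 = 0.8872
  (R3) 0.8872 phi_1 + 1.2719 phi_2 + 3.7791 phi_3 = -0.5413
Gaussian elimination:
  R2 <- R2 - (1.2719/3.7791) R1 = R2 - (0.336562) R1:  3.351027 phi_2 + 0.973303 phi_3 = 0.459127
  R3 <- R3 - (0.8872/3.7791) R1 = R3 - (0.234765) R1:  0.973303 phi_2 + 3.570817 phi_3 = -0.839897
  R3 <- R3 - (0.973303/3.351027) R2 = R3 - (0.290449) R2:  3.288122 phi_3 = -0.973251
Back-substitution:
  phi_hat_3 = -0.973251 / 3.288122 = -0.29599
  phi_hat_2 = (0.459127 - (0.973303)(-0.29599)) / 3.351027 = 0.222981
  phi_hat_1 = (1.2719 - (1.2719)(0.222981) - (0.8872)(-0.29599)) / 3.7791 = 0.331003
So phi_hat = [0.3310, 0.2230, -0.2960].
Therefore phi_hat_1 = 0.3310.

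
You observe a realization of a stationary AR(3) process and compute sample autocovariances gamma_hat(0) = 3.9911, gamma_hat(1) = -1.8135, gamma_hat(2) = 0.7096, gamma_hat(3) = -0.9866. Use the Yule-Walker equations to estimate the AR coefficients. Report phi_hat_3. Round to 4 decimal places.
\hat\phi_{3} = -0.2270

The Yule-Walker equations for an AR(p) process read, in matrix form,
  Gamma_p phi = r_p,   with   (Gamma_p)_{ij} = gamma(|i - j|),
                       (r_p)_i = gamma(i),   i,j = 1..p.
Substitute the sample gammas (Toeplitz matrix and right-hand side of size 3):
  Gamma_p = [[3.9911, -1.8135, 0.7096], [-1.8135, 3.9911, -1.8135], [0.7096, -1.8135, 3.9911]]
  r_p     = [-1.8135, 0.7096, -0.9866]
Written out (R1..R3):
  (R1) 3.9911 phi_1 - 1.8135 phi_2 + 0.7096 phi_3 = -1.8135
  (R2) -1.8135 phi_1 + 3.9911 phi_2 - 1.8135 phi_3 = 0.7096
  (R3) 0.7096 phi_1 - 1.8135 phi_2 + 3.9911 phi_3 = -0.9866
Gaussian elimination:
  R2 <- R2 - (-1.8135/3.9911) R1 = R2 - (-0.454386) R1:  3.167071 phi_2 - 1.491068 phi_3 = -0.114429
  R3 <- R3 - (0.7096/3.9911) R1 = R3 - (0.177796) R1:  -1.491068 phi_2 + 3.864936 phi_3 = -0.664168
  R3 <- R3 - (-1.491068/3.167071) R2 = R3 - (-0.470803) R2:  3.162937 phi_3 = -0.718041
Back-substitution:
  phi_hat_3 = -0.718041 / 3.162937 = -0.227017
  phi_hat_2 = (-0.114429 - (-1.491068)(-0.227017)) / 3.167071 = -0.143011
  phi_hat_1 = (-1.8135 - (-1.8135)(-0.143011) - (0.7096)(-0.227017)) / 3.9911 = -0.479006
So phi_hat = [-0.4790, -0.1430, -0.2270].
Therefore phi_hat_3 = -0.2270.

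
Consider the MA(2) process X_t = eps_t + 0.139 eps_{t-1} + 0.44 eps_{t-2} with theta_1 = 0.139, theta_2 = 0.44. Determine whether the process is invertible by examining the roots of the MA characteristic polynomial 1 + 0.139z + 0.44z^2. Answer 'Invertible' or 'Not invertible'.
\text{Invertible}

The MA(q) characteristic polynomial is P(z) = 1 + 0.139z + 0.44z^2.
Invertibility requires all roots to lie outside the unit circle, i.e. |z| > 1 for every root.
Set 1 + (0.139) z + (0.44) z^2 = 0, i.e. a z^2 + b z + c = 0 with a = 0.44, b = 0.139, c = 1.
Discriminant D = b^2 - 4ac = (0.139)^2 - 4*(0.44)*1 = 0.019321 - (1.76) = -1.740679.
D < 0, so the roots are the complex-conjugate pair z = (-b +/- i sqrt(-D)) / (2a) = -0.158 +/- 1.4993i.
For a conjugate pair |z|^2 = z * conj(z) = (product of roots) = c/a = 1/(0.44) = 2.272727, so |z| = sqrt(2.272727) = 1.5076 for both roots.
Moduli of all roots: 1.5076, 1.5076.
All moduli strictly greater than 1? Yes.
Verdict: Invertible.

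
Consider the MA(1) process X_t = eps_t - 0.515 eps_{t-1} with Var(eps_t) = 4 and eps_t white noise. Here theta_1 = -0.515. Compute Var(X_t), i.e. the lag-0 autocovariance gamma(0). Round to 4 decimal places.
\gamma(0) = 5.0609

For an MA(q) process X_t = eps_t + sum_i theta_i eps_{t-i} with
Var(eps_t) = sigma^2, the variance is
  gamma(0) = sigma^2 * (1 + sum_i theta_i^2).
  sum_i theta_i^2 = (-0.515)^2 = 0.265225.
  gamma(0) = 4 * (1 + 0.265225) = 4 * 1.265225 = 5.0609.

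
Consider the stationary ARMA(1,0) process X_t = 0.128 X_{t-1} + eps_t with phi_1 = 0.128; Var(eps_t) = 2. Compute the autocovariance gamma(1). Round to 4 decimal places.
\gamma(1) = 0.2603

Multiply the model equation by X_{t-k} and take expectations. With theta_0 = psi_0 = 1 and psi_j the MA(infinity) weights, this gives
  gamma(k) - sum_i phi_i gamma(k-i) = c_k,
  c_k = sigma^2 * sum_{j=k..q} theta_j psi_{j-k}   (c_k = 0 for k > q),
using gamma(-m) = gamma(m).
Pure AR (q = 0): c_0 = sigma^2 = 2, c_k = 0 for k >= 1.
Equations for k = 0 and k = 1 (AR order 1):
  gamma(0) = phi_1 gamma(1) + c_0
  gamma(1) = phi_1 gamma(0) + c_1
Substituting the second into the first: gamma(0) (1 - phi_1^2) = c_0 + phi_1 c_1, so
  gamma(0) = c_0 / (1 - phi_1^2) = 2 / (1 - (0.128)^2) = 2 / 0.983616 = 2.033314.
  gamma(1) = phi_1 gamma(0) = (0.128)(2.033314) = 0.260264.
Therefore gamma(1) = 0.2603 (to 4 decimal places).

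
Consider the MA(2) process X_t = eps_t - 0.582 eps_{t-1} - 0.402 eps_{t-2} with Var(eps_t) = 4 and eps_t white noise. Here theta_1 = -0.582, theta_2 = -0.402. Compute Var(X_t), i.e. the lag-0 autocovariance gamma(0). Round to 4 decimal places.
\gamma(0) = 6.0013

For an MA(q) process X_t = eps_t + sum_i theta_i eps_{t-i} with
Var(eps_t) = sigma^2, the variance is
  gamma(0) = sigma^2 * (1 + sum_i theta_i^2).
  sum_i theta_i^2 = (-0.582)^2 + (-0.402)^2 = 0.338724 + 0.161604 = 0.500328.
  gamma(0) = 4 * (1 + 0.500328) = 4 * 1.500328 = 6.001312, which rounds to 6.0013.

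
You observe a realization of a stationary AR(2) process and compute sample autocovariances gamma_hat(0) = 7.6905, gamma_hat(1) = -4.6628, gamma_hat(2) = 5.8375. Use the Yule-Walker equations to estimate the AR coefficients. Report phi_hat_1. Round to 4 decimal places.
\hat\phi_{1} = -0.2310

The Yule-Walker equations for an AR(p) process read, in matrix form,
  Gamma_p phi = r_p,   with   (Gamma_p)_{ij} = gamma(|i - j|),
                       (r_p)_i = gamma(i),   i,j = 1..p.
Substitute the sample gammas (Toeplitz matrix and right-hand side of size 2):
  Gamma_p = [[7.6905, -4.6628], [-4.6628, 7.6905]]
  r_p     = [-4.6628, 5.8375]
Written out:
  7.6905 phi_1 - 4.6628 phi_2 = -4.6628
  -4.6628 phi_1 + 7.6905 phi_2 = 5.8375
Solve by Cramer's rule:
  det = gamma(0)^2 - gamma(1)^2 = (7.6905)^2 - (-4.6628)^2 = 59.14379025 - 21.74170384 = 37.40208641
  phi_hat_1 = [gamma(1) gamma(0) - gamma(1) gamma(2)] / det = [(-4.6628)(7.6905) - (-4.6628)(5.8375)] / 37.40208641 = -8.6401684 / 37.40208641 = -0.231
  phi_hat_2 = [gamma(0) gamma(2) - gamma(1)^2] / det = [(7.6905)(5.8375) - (-4.6628)^2] / 37.40208641 = 23.15158991 / 37.40208641 = 0.619
So phi_hat = [-0.2310, 0.6190].
Therefore phi_hat_1 = -0.2310.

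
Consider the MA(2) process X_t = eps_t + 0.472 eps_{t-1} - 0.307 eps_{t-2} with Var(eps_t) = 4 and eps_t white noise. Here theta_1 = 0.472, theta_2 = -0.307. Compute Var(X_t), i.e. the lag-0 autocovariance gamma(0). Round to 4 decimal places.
\gamma(0) = 5.2681

For an MA(q) process X_t = eps_t + sum_i theta_i eps_{t-i} with
Var(eps_t) = sigma^2, the variance is
  gamma(0) = sigma^2 * (1 + sum_i theta_i^2).
  sum_i theta_i^2 = (0.472)^2 + (-0.307)^2 = 0.222784 + 0.094249 = 0.317033.
  gamma(0) = 4 * (1 + 0.317033) = 4 * 1.317033 = 5.268132, which rounds to 5.2681.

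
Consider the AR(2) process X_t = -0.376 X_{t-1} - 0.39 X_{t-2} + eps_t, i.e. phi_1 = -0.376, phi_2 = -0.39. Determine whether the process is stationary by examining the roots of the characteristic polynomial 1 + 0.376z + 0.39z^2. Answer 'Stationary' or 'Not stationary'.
\text{Stationary}

The AR(p) characteristic polynomial is P(z) = 1 + 0.376z + 0.39z^2.
Stationarity requires all roots to lie outside the unit circle, i.e. |z| > 1 for every root.
Set 1 + (0.376) z + (0.39) z^2 = 0, i.e. a z^2 + b z + c = 0 with a = 0.39, b = 0.376, c = 1.
Discriminant D = b^2 - 4ac = (0.376)^2 - 4*(0.39)*1 = 0.141376 - (1.56) = -1.418624.
D < 0, so the roots are the complex-conjugate pair z = (-b +/- i sqrt(-D)) / (2a) = -0.4821 +/- 1.527i.
For a conjugate pair |z|^2 = z * conj(z) = (product of roots) = c/a = 1/(0.39) = 2.564103, so |z| = sqrt(2.564103) = 1.6013 for both roots.
Moduli of all roots: 1.6013, 1.6013.
All moduli strictly greater than 1? Yes.
Verdict: Stationary.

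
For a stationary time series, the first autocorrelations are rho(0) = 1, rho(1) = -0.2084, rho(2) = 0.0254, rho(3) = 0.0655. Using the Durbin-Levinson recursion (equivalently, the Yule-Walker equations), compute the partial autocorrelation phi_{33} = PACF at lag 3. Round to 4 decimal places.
\phi_{33} = 0.0700

The PACF at lag k is phi_{kk}, the last component of the solution
to the Yule-Walker system G_k phi = r_k where
  (G_k)_{ij} = rho(|i - j|), (r_k)_i = rho(i), i,j = 1..k.
Equivalently, Durbin-Levinson gives phi_{kk} iteratively:
  phi_{11} = rho(1)
  phi_{kk} = [rho(k) - sum_{j=1..k-1} phi_{k-1,j} rho(k-j)]
            / [1 - sum_{j=1..k-1} phi_{k-1,j} rho(j)],
  phi_{k,j} = phi_{k-1,j} - phi_{kk} phi_{k-1,k-j},  j = 1..k-1.
Step k = 1:
  phi_11 = rho(1) = -0.2084.
Step k = 2:
  phi_22 = [rho(2) - phi_11 rho(1)] / [1 - phi_11 rho(1)] = [0.0254 - (-0.2084)(-0.2084)] / [1 - (-0.2084)(-0.2084)]
         = -0.01803056 / 0.95656944 = -0.018849.
  Update: phi_21 = phi_11 - phi_22 phi_11 = -0.2084 - (-0.018849)(-0.2084) = -0.212328.
Step k = 3:
  phi_33 = [rho(3) - phi_21 rho(2) - phi_22 rho(1)] / [1 - phi_21 rho(1) - phi_22 rho(2)]
    numerator   = 0.0655 - (-0.212328)(0.0254) - (-0.018849)(-0.2084) = 0.06696496
    denominator = 1 - (-0.212328)(-0.2084) - (-0.018849)(0.0254) = 0.95622958
  phi_33 = 0.06696496 / 0.95622958 = 0.07.
Therefore phi_{33} = 0.0700.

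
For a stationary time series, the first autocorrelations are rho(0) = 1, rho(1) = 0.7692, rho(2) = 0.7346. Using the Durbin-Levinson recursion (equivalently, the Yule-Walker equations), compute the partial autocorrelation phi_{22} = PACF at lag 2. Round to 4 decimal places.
\phi_{22} = 0.3500

The PACF at lag k is phi_{kk}, the last component of the solution
to the Yule-Walker system G_k phi = r_k where
  (G_k)_{ij} = rho(|i - j|), (r_k)_i = rho(i), i,j = 1..k.
Equivalently, Durbin-Levinson gives phi_{kk} iteratively:
  phi_{11} = rho(1)
  phi_{kk} = [rho(k) - sum_{j=1..k-1} phi_{k-1,j} rho(k-j)]
            / [1 - sum_{j=1..k-1} phi_{k-1,j} rho(j)],
  phi_{k,j} = phi_{k-1,j} - phi_{kk} phi_{k-1,k-j},  j = 1..k-1.
Step k = 1:
  phi_11 = rho(1) = 0.7692.
Step k = 2:
  phi_22 = [rho(2) - phi_11 rho(1)] / [1 - phi_11 rho(1)] = [0.7346 - (0.7692)(0.7692)] / [1 - (0.7692)(0.7692)]
         = 0.14293136 / 0.40833136 = 0.35.
Therefore phi_{22} = 0.3500.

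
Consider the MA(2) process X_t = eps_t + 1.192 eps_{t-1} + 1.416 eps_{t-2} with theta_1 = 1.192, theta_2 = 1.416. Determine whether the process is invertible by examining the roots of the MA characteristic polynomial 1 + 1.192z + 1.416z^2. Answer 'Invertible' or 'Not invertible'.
\text{Not invertible}

The MA(q) characteristic polynomial is P(z) = 1 + 1.192z + 1.416z^2.
Invertibility requires all roots to lie outside the unit circle, i.e. |z| > 1 for every root.
Set 1 + (1.192) z + (1.416) z^2 = 0, i.e. a z^2 + b z + c = 0 with a = 1.416, b = 1.192, c = 1.
Discriminant D = b^2 - 4ac = (1.192)^2 - 4*(1.416)*1 = 1.420864 - (5.664) = -4.243136.
D < 0, so the roots are the complex-conjugate pair z = (-b +/- i sqrt(-D)) / (2a) = -0.4209 +/- 0.7274i.
For a conjugate pair |z|^2 = z * conj(z) = (product of roots) = c/a = 1/(1.416) = 0.706215, so |z| = sqrt(0.706215) = 0.8404 for both roots.
Moduli of all roots: 0.8404, 0.8404.
All moduli strictly greater than 1? No.
Verdict: Not invertible.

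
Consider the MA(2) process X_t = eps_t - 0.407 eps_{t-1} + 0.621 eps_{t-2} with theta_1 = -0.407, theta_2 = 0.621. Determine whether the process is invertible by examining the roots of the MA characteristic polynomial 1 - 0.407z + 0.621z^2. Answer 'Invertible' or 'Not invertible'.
\text{Invertible}

The MA(q) characteristic polynomial is P(z) = 1 - 0.407z + 0.621z^2.
Invertibility requires all roots to lie outside the unit circle, i.e. |z| > 1 for every root.
Set 1 + (-0.407) z + (0.621) z^2 = 0, i.e. a z^2 + b z + c = 0 with a = 0.621, b = -0.407, c = 1.
Discriminant D = b^2 - 4ac = (-0.407)^2 - 4*(0.621)*1 = 0.165649 - (2.484) = -2.318351.
D < 0, so the roots are the complex-conjugate pair z = (-b +/- i sqrt(-D)) / (2a) = 0.3277 +/- 1.2259i.
For a conjugate pair |z|^2 = z * conj(z) = (product of roots) = c/a = 1/(0.621) = 1.610306, so |z| = sqrt(1.610306) = 1.269 for both roots.
Moduli of all roots: 1.2690, 1.2690.
All moduli strictly greater than 1? Yes.
Verdict: Invertible.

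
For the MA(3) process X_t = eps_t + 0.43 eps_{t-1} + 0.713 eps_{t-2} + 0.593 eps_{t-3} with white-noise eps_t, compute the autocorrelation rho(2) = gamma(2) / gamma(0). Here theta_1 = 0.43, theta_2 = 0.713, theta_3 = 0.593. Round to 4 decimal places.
\rho(2) = 0.4734

For an MA(q) process with theta_0 = 1, the autocovariance is
  gamma(k) = sigma^2 * sum_{i=0..q-k} theta_i * theta_{i+k},
and rho(k) = gamma(k) / gamma(0). Sigma^2 cancels.
  numerator   = (1)*(0.713) + (0.43)*(0.593) = 0.96799.
  denominator = (1)^2 + (0.43)^2 + (0.713)^2 + (0.593)^2 = 2.044918.
  rho(2) = 0.96799 / 2.044918 = 0.4734.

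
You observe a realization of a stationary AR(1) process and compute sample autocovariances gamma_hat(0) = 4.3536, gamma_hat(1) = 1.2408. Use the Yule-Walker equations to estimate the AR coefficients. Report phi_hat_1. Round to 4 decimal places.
\hat\phi_{1} = 0.2850

The Yule-Walker equations for an AR(p) process read, in matrix form,
  Gamma_p phi = r_p,   with   (Gamma_p)_{ij} = gamma(|i - j|),
                       (r_p)_i = gamma(i),   i,j = 1..p.
Substitute the sample gammas (Toeplitz matrix and right-hand side of size 1):
  Gamma_p = [[4.3536]]
  r_p     = [1.2408]
With p = 1 this is the single equation gamma(0) phi_1 = gamma(1):
  phi_hat_1 = gamma(1) / gamma(0) = 1.2408 / 4.3536 = 0.2850.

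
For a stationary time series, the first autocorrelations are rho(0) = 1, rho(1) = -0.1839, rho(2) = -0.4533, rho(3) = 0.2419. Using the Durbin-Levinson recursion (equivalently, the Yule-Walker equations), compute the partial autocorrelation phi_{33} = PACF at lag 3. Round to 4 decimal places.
\phi_{33} = 0.0330

The PACF at lag k is phi_{kk}, the last component of the solution
to the Yule-Walker system G_k phi = r_k where
  (G_k)_{ij} = rho(|i - j|), (r_k)_i = rho(i), i,j = 1..k.
Equivalently, Durbin-Levinson gives phi_{kk} iteratively:
  phi_{11} = rho(1)
  phi_{kk} = [rho(k) - sum_{j=1..k-1} phi_{k-1,j} rho(k-j)]
            / [1 - sum_{j=1..k-1} phi_{k-1,j} rho(j)],
  phi_{k,j} = phi_{k-1,j} - phi_{kk} phi_{k-1,k-j},  j = 1..k-1.
Step k = 1:
  phi_11 = rho(1) = -0.1839.
Step k = 2:
  phi_22 = [rho(2) - phi_11 rho(1)] / [1 - phi_11 rho(1)] = [-0.4533 - (-0.1839)(-0.1839)] / [1 - (-0.1839)(-0.1839)]
         = -0.48711921 / 0.96618079 = -0.50417.
  Update: phi_21 = phi_11 - phi_22 phi_11 = -0.1839 - (-0.50417)(-0.1839) = -0.276617.
Step k = 3:
  phi_33 = [rho(3) - phi_21 rho(2) - phi_22 rho(1)] / [1 - phi_21 rho(1) - phi_22 rho(2)]
    numerator   = 0.2419 - (-0.276617)(-0.4533) - (-0.50417)(-0.1839) = 0.02379276
    denominator = 1 - (-0.276617)(-0.1839) - (-0.50417)(-0.4533) = 0.72058998
  phi_33 = 0.02379276 / 0.72058998 = 0.033.
Therefore phi_{33} = 0.0330.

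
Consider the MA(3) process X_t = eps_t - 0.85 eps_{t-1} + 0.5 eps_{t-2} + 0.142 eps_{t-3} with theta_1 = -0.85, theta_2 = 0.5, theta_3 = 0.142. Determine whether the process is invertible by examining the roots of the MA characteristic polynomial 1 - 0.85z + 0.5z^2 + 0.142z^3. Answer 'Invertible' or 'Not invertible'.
\text{Invertible}

The MA(q) characteristic polynomial is P(z) = 1 - 0.85z + 0.5z^2 + 0.142z^3.
Invertibility requires all roots to lie outside the unit circle, i.e. |z| > 1 for every root.
Degree 3: look for a simple real root z0 first, then factor out (1 - z/z0) and solve the remaining quadratic.
Testing z0 = -5: P(-5) = 1 + (-0.85)(-5) + (0.5)(-5)^2 + (0.142)(-5)^3
  = 1 + (4.25) + (12.5) + (-17.75) = 0.  So z_0 = -5 is a root, |z_0| = 5.
Divide out the factor (1 + 0.2 z) = (1 - z/z0) (since 1/z0 = -0.2):
  P(z) = (1 + 0.2 z)(1 + (-1.05) z + (0.71) z^2)
  [check: z-coef -1.05 - (-0.2) = -0.85; z^2-coef 0.71 - (-0.2)(-1.05) = 0.5; z^3-coef -(-0.2)(0.71) = 0.142.]
Remaining roots from the quadratic factor 1 + (-1.05) z + (0.71) z^2:
  Set 1 + (-1.05) z + (0.71) z^2 = 0, i.e. a z^2 + b z + c = 0 with a = 0.71, b = -1.05, c = 1.
  Discriminant D = b^2 - 4ac = (-1.05)^2 - 4*(0.71)*1 = 1.1025 - (2.84) = -1.7375.
  D < 0, so the roots are the complex-conjugate pair z = (-b +/- i sqrt(-D)) / (2a) = 0.7394 +/- 0.9283i.
  For a conjugate pair |z|^2 = z * conj(z) = (product of roots) = c/a = 1/(0.71) = 1.408451, so |z| = sqrt(1.408451) = 1.1868 for both roots.
Moduli of all roots: 5.0000, 1.1868, 1.1868.
All moduli strictly greater than 1? Yes.
Verdict: Invertible.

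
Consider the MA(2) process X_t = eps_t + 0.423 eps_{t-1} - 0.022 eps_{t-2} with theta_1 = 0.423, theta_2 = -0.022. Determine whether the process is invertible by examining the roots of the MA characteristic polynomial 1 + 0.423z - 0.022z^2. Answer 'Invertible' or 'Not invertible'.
\text{Invertible}

The MA(q) characteristic polynomial is P(z) = 1 + 0.423z - 0.022z^2.
Invertibility requires all roots to lie outside the unit circle, i.e. |z| > 1 for every root.
Set 1 + (0.423) z + (-0.022) z^2 = 0, i.e. a z^2 + b z + c = 0 with a = -0.022, b = 0.423, c = 1.
Discriminant D = b^2 - 4ac = (0.423)^2 - 4*(-0.022)*1 = 0.178929 - (-0.088) = 0.266929.
D >= 0, so the roots are real: z = (-b +/- sqrt(D)) / (2a) = (-0.423 +/- 0.516652) / (-0.044).
  z_1 = (-0.423 + 0.516652) / (-0.044) = -2.1284,   |z_1| = 2.1284.
  z_2 = (-0.423 - 0.516652) / (-0.044) = 21.3557,   |z_2| = 21.3557.
Moduli of all roots: 2.1284, 21.3557.
All moduli strictly greater than 1? Yes.
Verdict: Invertible.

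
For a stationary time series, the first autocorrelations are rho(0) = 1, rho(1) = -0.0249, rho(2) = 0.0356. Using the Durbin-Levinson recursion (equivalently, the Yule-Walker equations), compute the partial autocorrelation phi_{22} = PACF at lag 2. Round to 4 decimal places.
\phi_{22} = 0.0350

The PACF at lag k is phi_{kk}, the last component of the solution
to the Yule-Walker system G_k phi = r_k where
  (G_k)_{ij} = rho(|i - j|), (r_k)_i = rho(i), i,j = 1..k.
Equivalently, Durbin-Levinson gives phi_{kk} iteratively:
  phi_{11} = rho(1)
  phi_{kk} = [rho(k) - sum_{j=1..k-1} phi_{k-1,j} rho(k-j)]
            / [1 - sum_{j=1..k-1} phi_{k-1,j} rho(j)],
  phi_{k,j} = phi_{k-1,j} - phi_{kk} phi_{k-1,k-j},  j = 1..k-1.
Step k = 1:
  phi_11 = rho(1) = -0.0249.
Step k = 2:
  phi_22 = [rho(2) - phi_11 rho(1)] / [1 - phi_11 rho(1)] = [0.0356 - (-0.0249)(-0.0249)] / [1 - (-0.0249)(-0.0249)]
         = 0.03497999 / 0.99937999 = 0.035.
Therefore phi_{22} = 0.0350.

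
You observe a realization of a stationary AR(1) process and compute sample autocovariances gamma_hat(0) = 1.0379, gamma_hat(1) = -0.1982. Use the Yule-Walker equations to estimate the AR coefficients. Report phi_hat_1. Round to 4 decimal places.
\hat\phi_{1} = -0.1910

The Yule-Walker equations for an AR(p) process read, in matrix form,
  Gamma_p phi = r_p,   with   (Gamma_p)_{ij} = gamma(|i - j|),
                       (r_p)_i = gamma(i),   i,j = 1..p.
Substitute the sample gammas (Toeplitz matrix and right-hand side of size 1):
  Gamma_p = [[1.0379]]
  r_p     = [-0.1982]
With p = 1 this is the single equation gamma(0) phi_1 = gamma(1):
  phi_hat_1 = gamma(1) / gamma(0) = -0.1982 / 1.0379 = -0.1910.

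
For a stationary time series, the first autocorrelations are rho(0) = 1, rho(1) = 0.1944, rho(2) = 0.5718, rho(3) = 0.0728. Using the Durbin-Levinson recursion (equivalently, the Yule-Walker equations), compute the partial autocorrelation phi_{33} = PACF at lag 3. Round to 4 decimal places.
\phi_{33} = -0.1270

The PACF at lag k is phi_{kk}, the last component of the solution
to the Yule-Walker system G_k phi = r_k where
  (G_k)_{ij} = rho(|i - j|), (r_k)_i = rho(i), i,j = 1..k.
Equivalently, Durbin-Levinson gives phi_{kk} iteratively:
  phi_{11} = rho(1)
  phi_{kk} = [rho(k) - sum_{j=1..k-1} phi_{k-1,j} rho(k-j)]
            / [1 - sum_{j=1..k-1} phi_{k-1,j} rho(j)],
  phi_{k,j} = phi_{k-1,j} - phi_{kk} phi_{k-1,k-j},  j = 1..k-1.
Step k = 1:
  phi_11 = rho(1) = 0.1944.
Step k = 2:
  phi_22 = [rho(2) - phi_11 rho(1)] / [1 - phi_11 rho(1)] = [0.5718 - (0.1944)(0.1944)] / [1 - (0.1944)(0.1944)]
         = 0.53400864 / 0.96220864 = 0.554982.
  Update: phi_21 = phi_11 - phi_22 phi_11 = 0.1944 - (0.554982)(0.1944) = 0.086511.
Step k = 3:
  phi_33 = [rho(3) - phi_21 rho(2) - phi_22 rho(1)] / [1 - phi_21 rho(1) - phi_22 rho(2)]
    numerator   = 0.0728 - (0.086511)(0.5718) - (0.554982)(0.1944) = -0.08455579
    denominator = 1 - (0.086511)(0.1944) - (0.554982)(0.5718) = 0.66584337
  phi_33 = -0.08455579 / 0.66584337 = -0.127.
Therefore phi_{33} = -0.1270.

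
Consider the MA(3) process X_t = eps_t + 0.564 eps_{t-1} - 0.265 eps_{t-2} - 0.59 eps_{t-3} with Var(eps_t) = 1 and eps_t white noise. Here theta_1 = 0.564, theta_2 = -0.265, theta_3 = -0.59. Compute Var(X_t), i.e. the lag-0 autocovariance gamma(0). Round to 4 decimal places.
\gamma(0) = 1.7364

For an MA(q) process X_t = eps_t + sum_i theta_i eps_{t-i} with
Var(eps_t) = sigma^2, the variance is
  gamma(0) = sigma^2 * (1 + sum_i theta_i^2).
  sum_i theta_i^2 = (0.564)^2 + (-0.265)^2 + (-0.59)^2 = 0.318096 + 0.070225 + 0.3481 = 0.736421.
  gamma(0) = 1 * (1 + 0.736421) = 1 * 1.736421 = 1.736421, which rounds to 1.7364.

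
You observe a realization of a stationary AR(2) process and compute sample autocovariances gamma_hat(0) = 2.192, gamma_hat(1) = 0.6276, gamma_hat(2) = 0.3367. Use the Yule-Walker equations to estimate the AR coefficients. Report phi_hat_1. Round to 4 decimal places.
\hat\phi_{1} = 0.2640

The Yule-Walker equations for an AR(p) process read, in matrix form,
  Gamma_p phi = r_p,   with   (Gamma_p)_{ij} = gamma(|i - j|),
                       (r_p)_i = gamma(i),   i,j = 1..p.
Substitute the sample gammas (Toeplitz matrix and right-hand side of size 2):
  Gamma_p = [[2.192, 0.6276], [0.6276, 2.192]]
  r_p     = [0.6276, 0.3367]
Written out:
  2.192 phi_1 + 0.6276 phi_2 = 0.6276
  0.6276 phi_1 + 2.192 phi_2 = 0.3367
Solve by Cramer's rule:
  det = gamma(0)^2 - gamma(1)^2 = (2.192)^2 - (0.6276)^2 = 4.804864 - 0.39388176 = 4.41098224
  phi_hat_1 = [gamma(1) gamma(0) - gamma(1) gamma(2)] / det = [(0.6276)(2.192) - (0.6276)(0.3367)] / 4.41098224 = 1.16438628 / 4.41098224 = 0.264
  phi_hat_2 = [gamma(0) gamma(2) - gamma(1)^2] / det = [(2.192)(0.3367) - (0.6276)^2] / 4.41098224 = 0.34416464 / 4.41098224 = 0.078
So phi_hat = [0.2640, 0.0780].
Therefore phi_hat_1 = 0.2640.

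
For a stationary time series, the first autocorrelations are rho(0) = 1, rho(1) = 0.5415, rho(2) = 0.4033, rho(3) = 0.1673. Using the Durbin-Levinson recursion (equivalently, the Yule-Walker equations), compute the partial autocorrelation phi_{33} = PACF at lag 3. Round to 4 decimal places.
\phi_{33} = -0.1470

The PACF at lag k is phi_{kk}, the last component of the solution
to the Yule-Walker system G_k phi = r_k where
  (G_k)_{ij} = rho(|i - j|), (r_k)_i = rho(i), i,j = 1..k.
Equivalently, Durbin-Levinson gives phi_{kk} iteratively:
  phi_{11} = rho(1)
  phi_{kk} = [rho(k) - sum_{j=1..k-1} phi_{k-1,j} rho(k-j)]
            / [1 - sum_{j=1..k-1} phi_{k-1,j} rho(j)],
  phi_{k,j} = phi_{k-1,j} - phi_{kk} phi_{k-1,k-j},  j = 1..k-1.
Step k = 1:
  phi_11 = rho(1) = 0.5415.
Step k = 2:
  phi_22 = [rho(2) - phi_11 rho(1)] / [1 - phi_11 rho(1)] = [0.4033 - (0.5415)(0.5415)] / [1 - (0.5415)(0.5415)]
         = 0.11007775 / 0.70677775 = 0.155746.
  Update: phi_21 = phi_11 - phi_22 phi_11 = 0.5415 - (0.155746)(0.5415) = 0.457164.
Step k = 3:
  phi_33 = [rho(3) - phi_21 rho(2) - phi_22 rho(1)] / [1 - phi_21 rho(1) - phi_22 rho(2)]
    numerator   = 0.1673 - (0.457164)(0.4033) - (0.155746)(0.5415) = -0.10141049
    denominator = 1 - (0.457164)(0.5415) - (0.155746)(0.4033) = 0.68963359
  phi_33 = -0.10141049 / 0.68963359 = -0.147.
Therefore phi_{33} = -0.1470.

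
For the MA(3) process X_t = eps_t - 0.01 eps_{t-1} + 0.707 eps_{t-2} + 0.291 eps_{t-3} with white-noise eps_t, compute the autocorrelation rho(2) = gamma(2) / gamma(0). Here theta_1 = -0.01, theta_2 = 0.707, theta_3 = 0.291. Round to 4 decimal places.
\rho(2) = 0.4443

For an MA(q) process with theta_0 = 1, the autocovariance is
  gamma(k) = sigma^2 * sum_{i=0..q-k} theta_i * theta_{i+k},
and rho(k) = gamma(k) / gamma(0). Sigma^2 cancels.
  numerator   = (1)*(0.707) + (-0.01)*(0.291) = 0.70409.
  denominator = (1)^2 + (-0.01)^2 + (0.707)^2 + (0.291)^2 = 1.58463.
  rho(2) = 0.70409 / 1.58463 = 0.4443.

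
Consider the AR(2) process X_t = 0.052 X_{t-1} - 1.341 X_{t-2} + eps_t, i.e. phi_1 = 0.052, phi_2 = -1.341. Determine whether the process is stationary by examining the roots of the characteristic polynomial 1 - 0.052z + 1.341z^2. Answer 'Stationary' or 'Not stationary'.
\text{Not stationary}

The AR(p) characteristic polynomial is P(z) = 1 - 0.052z + 1.341z^2.
Stationarity requires all roots to lie outside the unit circle, i.e. |z| > 1 for every root.
Set 1 + (-0.052) z + (1.341) z^2 = 0, i.e. a z^2 + b z + c = 0 with a = 1.341, b = -0.052, c = 1.
Discriminant D = b^2 - 4ac = (-0.052)^2 - 4*(1.341)*1 = 0.002704 - (5.364) = -5.361296.
D < 0, so the roots are the complex-conjugate pair z = (-b +/- i sqrt(-D)) / (2a) = 0.0194 +/- 0.8633i.
For a conjugate pair |z|^2 = z * conj(z) = (product of roots) = c/a = 1/(1.341) = 0.745712, so |z| = sqrt(0.745712) = 0.8635 for both roots.
Moduli of all roots: 0.8635, 0.8635.
All moduli strictly greater than 1? No.
Verdict: Not stationary.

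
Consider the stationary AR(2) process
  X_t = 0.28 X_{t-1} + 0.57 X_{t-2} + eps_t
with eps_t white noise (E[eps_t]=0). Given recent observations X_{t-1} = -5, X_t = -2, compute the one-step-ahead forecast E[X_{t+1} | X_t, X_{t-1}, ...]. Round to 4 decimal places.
E[X_{t+1} \mid \mathcal F_t] = -3.4100

For an AR(p) model X_t = c + sum_i phi_i X_{t-i} + eps_t, the
one-step-ahead conditional mean is
  E[X_{t+1} | X_t, ...] = c + sum_i phi_i X_{t+1-i}.
Substitute known values:
  E[X_{t+1} | ...] = (0.28) * (-2) + (0.57) * (-5)
                   = -3.4100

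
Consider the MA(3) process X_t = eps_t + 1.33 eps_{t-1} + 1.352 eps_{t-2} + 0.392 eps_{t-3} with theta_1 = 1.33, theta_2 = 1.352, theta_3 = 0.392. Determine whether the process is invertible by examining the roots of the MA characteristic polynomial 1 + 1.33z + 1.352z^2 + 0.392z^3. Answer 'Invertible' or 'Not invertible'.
\text{Invertible}

The MA(q) characteristic polynomial is P(z) = 1 + 1.33z + 1.352z^2 + 0.392z^3.
Invertibility requires all roots to lie outside the unit circle, i.e. |z| > 1 for every root.
Degree 3: look for a simple real root z0 first, then factor out (1 - z/z0) and solve the remaining quadratic.
Testing z0 = -2.5: P(-2.5) = 1 + (1.33)(-2.5) + (1.352)(-2.5)^2 + (0.392)(-2.5)^3
  = 1 + (-3.325) + (8.45) + (-6.125) = 0.  So z_0 = -2.5 is a root, |z_0| = 2.5.
Divide out the factor (1 + 0.4 z) = (1 - z/z0) (since 1/z0 = -0.4):
  P(z) = (1 + 0.4 z)(1 + (0.93) z + (0.98) z^2)
  [check: z-coef 0.93 - (-0.4) = 1.33; z^2-coef 0.98 - (-0.4)(0.93) = 1.352; z^3-coef -(-0.4)(0.98) = 0.392.]
Remaining roots from the quadratic factor 1 + (0.93) z + (0.98) z^2:
  Set 1 + (0.93) z + (0.98) z^2 = 0, i.e. a z^2 + b z + c = 0 with a = 0.98, b = 0.93, c = 1.
  Discriminant D = b^2 - 4ac = (0.93)^2 - 4*(0.98)*1 = 0.8649 - (3.92) = -3.0551.
  D < 0, so the roots are the complex-conjugate pair z = (-b +/- i sqrt(-D)) / (2a) = -0.4745 +/- 0.8918i.
  For a conjugate pair |z|^2 = z * conj(z) = (product of roots) = c/a = 1/(0.98) = 1.020408, so |z| = sqrt(1.020408) = 1.0102 for both roots.
Moduli of all roots: 2.5000, 1.0102, 1.0102.
All moduli strictly greater than 1? Yes.
Verdict: Invertible.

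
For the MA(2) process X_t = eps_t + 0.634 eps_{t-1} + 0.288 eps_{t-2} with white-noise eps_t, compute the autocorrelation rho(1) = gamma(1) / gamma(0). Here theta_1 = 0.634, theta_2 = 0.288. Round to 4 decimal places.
\rho(1) = 0.5499

For an MA(q) process with theta_0 = 1, the autocovariance is
  gamma(k) = sigma^2 * sum_{i=0..q-k} theta_i * theta_{i+k},
and rho(k) = gamma(k) / gamma(0). Sigma^2 cancels.
  numerator   = (1)*(0.634) + (0.634)*(0.288) = 0.816592.
  denominator = (1)^2 + (0.634)^2 + (0.288)^2 = 1.4849.
  rho(1) = 0.816592 / 1.4849 = 0.5499.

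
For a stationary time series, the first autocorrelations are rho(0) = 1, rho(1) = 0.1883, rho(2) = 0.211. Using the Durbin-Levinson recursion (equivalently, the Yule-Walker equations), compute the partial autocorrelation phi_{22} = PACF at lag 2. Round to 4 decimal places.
\phi_{22} = 0.1820

The PACF at lag k is phi_{kk}, the last component of the solution
to the Yule-Walker system G_k phi = r_k where
  (G_k)_{ij} = rho(|i - j|), (r_k)_i = rho(i), i,j = 1..k.
Equivalently, Durbin-Levinson gives phi_{kk} iteratively:
  phi_{11} = rho(1)
  phi_{kk} = [rho(k) - sum_{j=1..k-1} phi_{k-1,j} rho(k-j)]
            / [1 - sum_{j=1..k-1} phi_{k-1,j} rho(j)],
  phi_{k,j} = phi_{k-1,j} - phi_{kk} phi_{k-1,k-j},  j = 1..k-1.
Step k = 1:
  phi_11 = rho(1) = 0.1883.
Step k = 2:
  phi_22 = [rho(2) - phi_11 rho(1)] / [1 - phi_11 rho(1)] = [0.211 - (0.1883)(0.1883)] / [1 - (0.1883)(0.1883)]
         = 0.17554311 / 0.96454311 = 0.182.
Therefore phi_{22} = 0.1820.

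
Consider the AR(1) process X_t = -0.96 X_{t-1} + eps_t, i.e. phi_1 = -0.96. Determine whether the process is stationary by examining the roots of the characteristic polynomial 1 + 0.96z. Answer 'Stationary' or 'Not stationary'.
\text{Stationary}

The AR(p) characteristic polynomial is P(z) = 1 + 0.96z.
Stationarity requires all roots to lie outside the unit circle, i.e. |z| > 1 for every root.
This is linear in z: 1 + (0.96) z = 0  =>  z = -1/(0.96) = -1.041667,  |z| = 1.041667.
Moduli of all roots: 1.0417.
All moduli strictly greater than 1? Yes.
Verdict: Stationary.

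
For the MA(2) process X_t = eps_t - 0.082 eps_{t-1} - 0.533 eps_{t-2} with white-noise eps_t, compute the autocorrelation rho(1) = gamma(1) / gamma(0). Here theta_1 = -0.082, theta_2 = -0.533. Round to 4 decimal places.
\rho(1) = -0.0297

For an MA(q) process with theta_0 = 1, the autocovariance is
  gamma(k) = sigma^2 * sum_{i=0..q-k} theta_i * theta_{i+k},
and rho(k) = gamma(k) / gamma(0). Sigma^2 cancels.
  numerator   = (1)*(-0.082) + (-0.082)*(-0.533) = -0.038294.
  denominator = (1)^2 + (-0.082)^2 + (-0.533)^2 = 1.290813.
  rho(1) = -0.038294 / 1.290813 = -0.0297.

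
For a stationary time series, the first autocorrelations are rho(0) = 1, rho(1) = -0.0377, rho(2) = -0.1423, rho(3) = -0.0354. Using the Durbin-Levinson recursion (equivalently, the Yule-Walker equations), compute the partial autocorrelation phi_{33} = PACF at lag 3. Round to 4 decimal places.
\phi_{33} = -0.0480

The PACF at lag k is phi_{kk}, the last component of the solution
to the Yule-Walker system G_k phi = r_k where
  (G_k)_{ij} = rho(|i - j|), (r_k)_i = rho(i), i,j = 1..k.
Equivalently, Durbin-Levinson gives phi_{kk} iteratively:
  phi_{11} = rho(1)
  phi_{kk} = [rho(k) - sum_{j=1..k-1} phi_{k-1,j} rho(k-j)]
            / [1 - sum_{j=1..k-1} phi_{k-1,j} rho(j)],
  phi_{k,j} = phi_{k-1,j} - phi_{kk} phi_{k-1,k-j},  j = 1..k-1.
Step k = 1:
  phi_11 = rho(1) = -0.0377.
Step k = 2:
  phi_22 = [rho(2) - phi_11 rho(1)] / [1 - phi_11 rho(1)] = [-0.1423 - (-0.0377)(-0.0377)] / [1 - (-0.0377)(-0.0377)]
         = -0.14372129 / 0.99857871 = -0.143926.
  Update: phi_21 = phi_11 - phi_22 phi_11 = -0.0377 - (-0.143926)(-0.0377) = -0.043126.
Step k = 3:
  phi_33 = [rho(3) - phi_21 rho(2) - phi_22 rho(1)] / [1 - phi_21 rho(1) - phi_22 rho(2)]
    numerator   = -0.0354 - (-0.043126)(-0.1423) - (-0.143926)(-0.0377) = -0.04696284
    denominator = 1 - (-0.043126)(-0.0377) - (-0.143926)(-0.1423) = 0.9778935
  phi_33 = -0.04696284 / 0.9778935 = -0.048.
Therefore phi_{33} = -0.0480.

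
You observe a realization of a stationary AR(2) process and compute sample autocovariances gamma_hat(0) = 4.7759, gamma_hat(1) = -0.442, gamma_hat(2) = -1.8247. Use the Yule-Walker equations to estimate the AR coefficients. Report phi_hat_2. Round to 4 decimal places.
\hat\phi_{2} = -0.3940

The Yule-Walker equations for an AR(p) process read, in matrix form,
  Gamma_p phi = r_p,   with   (Gamma_p)_{ij} = gamma(|i - j|),
                       (r_p)_i = gamma(i),   i,j = 1..p.
Substitute the sample gammas (Toeplitz matrix and right-hand side of size 2):
  Gamma_p = [[4.7759, -0.442], [-0.442, 4.7759]]
  r_p     = [-0.442, -1.8247]
Written out:
  4.7759 phi_1 - 0.442 phi_2 = -0.442
  -0.442 phi_1 + 4.7759 phi_2 = -1.8247
Solve by Cramer's rule:
  det = gamma(0)^2 - gamma(1)^2 = (4.7759)^2 - (-0.442)^2 = 22.80922081 - 0.195364 = 22.61385681
  phi_hat_1 = [gamma(1) gamma(0) - gamma(1) gamma(2)] / det = [(-0.442)(4.7759) - (-0.442)(-1.8247)] / 22.61385681 = -2.9174652 / 22.61385681 = -0.129
  phi_hat_2 = [gamma(0) gamma(2) - gamma(1)^2] / det = [(4.7759)(-1.8247) - (-0.442)^2] / 22.61385681 = -8.90994873 / 22.61385681 = -0.394
So phi_hat = [-0.1290, -0.3940].
Therefore phi_hat_2 = -0.3940.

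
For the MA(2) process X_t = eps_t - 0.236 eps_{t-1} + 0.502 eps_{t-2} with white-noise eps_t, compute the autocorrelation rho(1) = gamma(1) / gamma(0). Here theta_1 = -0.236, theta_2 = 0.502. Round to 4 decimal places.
\rho(1) = -0.2711

For an MA(q) process with theta_0 = 1, the autocovariance is
  gamma(k) = sigma^2 * sum_{i=0..q-k} theta_i * theta_{i+k},
and rho(k) = gamma(k) / gamma(0). Sigma^2 cancels.
  numerator   = (1)*(-0.236) + (-0.236)*(0.502) = -0.354472.
  denominator = (1)^2 + (-0.236)^2 + (0.502)^2 = 1.3077.
  rho(1) = -0.354472 / 1.3077 = -0.2711.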